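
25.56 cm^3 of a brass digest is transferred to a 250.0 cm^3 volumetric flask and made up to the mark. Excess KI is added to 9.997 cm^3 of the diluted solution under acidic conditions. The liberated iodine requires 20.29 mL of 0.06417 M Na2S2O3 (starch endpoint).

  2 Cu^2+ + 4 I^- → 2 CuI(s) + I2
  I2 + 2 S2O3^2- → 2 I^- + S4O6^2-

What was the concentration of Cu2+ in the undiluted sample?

n(S2O3^2-) = 0.02029 × 0.06417 = 1.302 × 10^-3 mol
n(I2) = n(S2O3^2-)/2 = 6.510 × 10^-4 mol
From the 2:1 ratio, n(Cu2+) in the aliquot = 2/1 × 6.510 × 10^-4 = 1.302 × 10^-3 mol
[Cu2+]_dilute = 1.302 × 10^-3 / 0.009997 = 0.1302 mol/L
[Cu2+]_original = 0.1302 × 250.0/25.56 = 1.274 mol/L

1.274 M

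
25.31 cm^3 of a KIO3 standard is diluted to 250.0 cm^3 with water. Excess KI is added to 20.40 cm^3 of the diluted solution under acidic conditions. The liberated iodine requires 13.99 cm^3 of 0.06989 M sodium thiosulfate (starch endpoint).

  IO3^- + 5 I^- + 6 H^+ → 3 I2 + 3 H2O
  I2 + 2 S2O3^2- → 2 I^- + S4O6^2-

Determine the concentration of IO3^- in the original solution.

0.07890 M

n(S2O3^2-) = 0.01399 × 0.06989 = 9.778 × 10^-4 mol
n(I2) = n(S2O3^2-)/2 = 4.889 × 10^-4 mol
From the 1:3 ratio, n(IO3^-) in the aliquot = 1/3 × 4.889 × 10^-4 = 1.630 × 10^-4 mol
[IO3^-]_dilute = 1.630 × 10^-4 / 0.02040 = 0.007988 mol/L
[IO3^-]_original = 0.007988 × 250.0/25.31 = 0.07890 mol/L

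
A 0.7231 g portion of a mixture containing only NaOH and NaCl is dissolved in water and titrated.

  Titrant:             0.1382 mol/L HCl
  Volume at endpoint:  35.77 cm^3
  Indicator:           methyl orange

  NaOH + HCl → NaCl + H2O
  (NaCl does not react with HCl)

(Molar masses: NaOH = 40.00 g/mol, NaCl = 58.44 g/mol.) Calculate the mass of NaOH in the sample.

0.1977 g

n(HCl) = 0.03577 × 0.1382 = 4.943 × 10^-3 mol
Let x = n(NaOH), y = n(NaCl).
Titrant: 1x = 4.943 × 10^-3;  mass: 40.00x + 58.44y = 0.7231
Solving, x = 4.943 × 10^-3 mol, y = 8.990 × 10^-3 mol
mass of NaOH = 4.943 × 10^-3 × 40.00 = 0.1977 g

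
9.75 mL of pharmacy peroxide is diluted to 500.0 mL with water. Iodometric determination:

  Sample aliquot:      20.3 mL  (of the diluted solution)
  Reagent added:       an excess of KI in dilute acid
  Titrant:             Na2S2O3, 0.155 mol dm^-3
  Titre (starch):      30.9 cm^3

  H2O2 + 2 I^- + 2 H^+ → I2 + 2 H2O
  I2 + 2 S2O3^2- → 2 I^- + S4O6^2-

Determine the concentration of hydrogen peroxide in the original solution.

6.05 mol/L

n(S2O3^2-) = 0.0309 × 0.155 = 4.79 × 10^-3 mol
n(I2) = n(S2O3^2-)/2 = 2.39 × 10^-3 mol
n(H2O2) in the aliquot = 2.39 × 10^-3 mol (1:1 ratio)
[H2O2]_dilute = 2.39 × 10^-3 / 0.0203 = 0.118 mol/L
[H2O2]_original = 0.118 × 500.0/9.75 = 6.05 mol/L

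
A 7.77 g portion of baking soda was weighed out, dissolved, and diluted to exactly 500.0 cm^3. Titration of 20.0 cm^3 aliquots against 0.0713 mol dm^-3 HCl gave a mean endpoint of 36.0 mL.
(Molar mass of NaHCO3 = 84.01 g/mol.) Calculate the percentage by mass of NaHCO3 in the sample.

NaHCO3 + HCl → NaCl + H2O + CO2
n(HCl) per titration = 0.0360 × 0.0713 = 2.57 × 10^-3 mol
n(NaHCO3) in each aliquot = 2.57 × 10^-3 mol (1:1 ratio)
n(NaHCO3) in the whole flask = 2.57 × 10^-3 × 500.0/20.0 = 0.0642 mol
mass of NaHCO3 = 0.0642 × 84.01 = 5.39 g
% NaHCO3 = 5.39 / 7.77 × 100 = 69.4 %

69.4 %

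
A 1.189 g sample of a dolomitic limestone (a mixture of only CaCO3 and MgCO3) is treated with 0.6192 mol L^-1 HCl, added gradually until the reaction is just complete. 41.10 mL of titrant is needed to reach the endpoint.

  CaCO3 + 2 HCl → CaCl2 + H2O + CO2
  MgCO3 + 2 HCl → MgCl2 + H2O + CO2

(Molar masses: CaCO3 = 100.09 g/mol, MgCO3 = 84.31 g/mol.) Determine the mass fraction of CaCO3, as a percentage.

n(HCl) = 0.04110 × 0.6192 = 0.02545 mol
Let x = n(CaCO3), y = n(MgCO3).
Titrant: 2x + 2y = 0.02545;  mass: 100.09x + 84.31y = 1.189
Solving, x = 7.363 × 10^-3 mol, y = 5.361 × 10^-3 mol
mass of CaCO3 = 7.363 × 10^-3 × 100.09 = 0.7370 g
% CaCO3 = 0.7370 / 1.189 × 100 = 61.98 %

61.98 %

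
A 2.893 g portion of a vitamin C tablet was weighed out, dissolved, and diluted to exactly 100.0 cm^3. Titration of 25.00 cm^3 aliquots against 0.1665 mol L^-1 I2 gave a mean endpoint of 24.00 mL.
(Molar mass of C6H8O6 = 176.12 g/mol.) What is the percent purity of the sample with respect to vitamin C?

97.31 %

C6H8O6 + I2 → C6H6O6 + 2 HI
n(I2) per titration = 0.02400 × 0.1665 = 3.996 × 10^-3 mol
n(C6H8O6) in each aliquot = 3.996 × 10^-3 mol (1:1 ratio)
n(C6H8O6) in the whole flask = 3.996 × 10^-3 × 100.0/25.00 = 0.01598 mol
mass of C6H8O6 = 0.01598 × 176.12 = 2.815 g
% C6H8O6 = 2.815 / 2.893 × 100 = 97.31 %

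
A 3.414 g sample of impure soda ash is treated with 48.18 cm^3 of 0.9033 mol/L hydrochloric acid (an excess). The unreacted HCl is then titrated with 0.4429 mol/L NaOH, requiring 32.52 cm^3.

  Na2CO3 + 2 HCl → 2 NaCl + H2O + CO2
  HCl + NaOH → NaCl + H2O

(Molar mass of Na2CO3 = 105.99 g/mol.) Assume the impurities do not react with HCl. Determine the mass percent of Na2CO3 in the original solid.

45.20 %

n(HCl) added = 0.04818 × 0.9033 = 0.04352 mol
n(NaOH) used in back-titration = 0.03252 × 0.4429 = 0.01440 mol
n(HCl) left over = 0.01440 mol (1:1 ratio)
n(HCl) consumed by analyte = 0.04352 − 0.01440 = 0.02912 mol
From the 1:2 ratio, n(Na2CO3) = 1/2 × 0.02912 = 0.01456 mol
mass of Na2CO3 = 0.01456 × 105.99 = 1.543 g
% Na2CO3 = 1.543 / 3.414 × 100 = 45.20 %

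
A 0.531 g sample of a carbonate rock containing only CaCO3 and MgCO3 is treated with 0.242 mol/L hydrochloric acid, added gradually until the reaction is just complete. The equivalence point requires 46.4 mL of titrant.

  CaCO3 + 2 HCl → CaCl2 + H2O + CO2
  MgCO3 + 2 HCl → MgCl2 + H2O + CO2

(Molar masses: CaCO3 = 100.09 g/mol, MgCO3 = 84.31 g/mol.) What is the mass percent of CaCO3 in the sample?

68.9 %

n(HCl) = 0.0464 × 0.242 = 0.0112 mol
Let x = n(CaCO3), y = n(MgCO3).
Titrant: 2x + 2y = 0.0112;  mass: 100.09x + 84.31y = 0.531
Solving, x = 3.65 × 10^-3 mol, y = 1.96 × 10^-3 mol
mass of CaCO3 = 3.65 × 10^-3 × 100.09 = 0.366 g
% CaCO3 = 0.366 / 0.531 × 100 = 68.9 %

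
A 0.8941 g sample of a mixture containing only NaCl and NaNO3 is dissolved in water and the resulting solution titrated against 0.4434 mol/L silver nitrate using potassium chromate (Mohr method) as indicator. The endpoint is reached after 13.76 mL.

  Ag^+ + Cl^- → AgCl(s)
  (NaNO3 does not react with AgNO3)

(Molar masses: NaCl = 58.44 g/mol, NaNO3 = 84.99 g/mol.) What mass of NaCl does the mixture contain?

n(AgNO3) = 0.01376 × 0.4434 = 6.101 × 10^-3 mol
Let x = n(NaCl), y = n(NaNO3).
Titrant: 1x = 6.101 × 10^-3;  mass: 58.44x + 84.99y = 0.8941
Solving, x = 6.101 × 10^-3 mol, y = 6.325 × 10^-3 mol
mass of NaCl = 6.101 × 10^-3 × 58.44 = 0.3566 g

0.3566 g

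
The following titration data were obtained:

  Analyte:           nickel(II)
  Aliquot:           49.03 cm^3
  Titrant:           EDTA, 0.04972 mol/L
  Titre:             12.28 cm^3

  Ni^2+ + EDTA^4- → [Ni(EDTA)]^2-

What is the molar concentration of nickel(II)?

n(EDTA) = 0.01228 L × 0.04972 mol/L = 6.106 × 10^-4 mol
n(Ni2+) = 6.106 × 10^-4 mol (1:1 mole ratio)
[Ni2+] = 6.106 × 10^-4 mol / 0.04903 L = 0.01245 mol/L

0.01245 mol/L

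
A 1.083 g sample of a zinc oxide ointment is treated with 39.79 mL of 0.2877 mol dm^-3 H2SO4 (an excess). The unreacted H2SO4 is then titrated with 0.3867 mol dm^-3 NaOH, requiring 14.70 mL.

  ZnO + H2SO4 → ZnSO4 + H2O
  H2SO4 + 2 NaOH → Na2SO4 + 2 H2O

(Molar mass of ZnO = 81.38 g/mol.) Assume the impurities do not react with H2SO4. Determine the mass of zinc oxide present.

0.7003 g

n(H2SO4) added = 0.03979 × 0.2877 = 0.01145 mol
n(NaOH) used in back-titration = 0.01470 × 0.3867 = 5.684 × 10^-3 mol
From the 1:2 ratio, n(H2SO4) left over = 1/2 × 5.684 × 10^-3 = 2.842 × 10^-3 mol
n(H2SO4) consumed by analyte = 0.01145 − 2.842 × 10^-3 = 8.605 × 10^-3 mol
n(ZnO) = 8.605 × 10^-3 mol (1:1 ratio)
mass of ZnO = 8.605 × 10^-3 × 81.38 = 0.7003 g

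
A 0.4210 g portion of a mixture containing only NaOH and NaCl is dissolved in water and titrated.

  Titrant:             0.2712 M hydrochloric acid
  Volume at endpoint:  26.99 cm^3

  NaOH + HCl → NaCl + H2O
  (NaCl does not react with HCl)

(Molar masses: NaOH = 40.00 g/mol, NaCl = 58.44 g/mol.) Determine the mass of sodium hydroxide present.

n(HCl) = 0.02699 × 0.2712 = 7.320 × 10^-3 mol
Let x = n(NaOH), y = n(NaCl).
Titrant: 1x = 7.320 × 10^-3;  mass: 40.00x + 58.44y = 0.4210
Solving, x = 7.320 × 10^-3 mol, y = 2.194 × 10^-3 mol
mass of NaOH = 7.320 × 10^-3 × 40.00 = 0.2928 g

0.2928 g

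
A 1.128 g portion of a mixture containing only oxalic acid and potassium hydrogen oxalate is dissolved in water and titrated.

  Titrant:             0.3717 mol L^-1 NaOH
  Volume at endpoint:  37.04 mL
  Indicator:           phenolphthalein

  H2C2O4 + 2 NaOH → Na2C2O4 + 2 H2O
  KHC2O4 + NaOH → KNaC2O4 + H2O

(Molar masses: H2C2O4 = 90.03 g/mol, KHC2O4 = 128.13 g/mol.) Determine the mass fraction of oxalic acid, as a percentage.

n(NaOH) = 0.03704 × 0.3717 = 0.01377 mol
Let x = n(H2C2O4), y = n(KHC2O4).
Titrant: 2x + 1y = 0.01377;  mass: 90.03x + 128.13y = 1.128
Solving, x = 3.826 × 10^-3 mol, y = 6.115 × 10^-3 mol
mass of H2C2O4 = 3.826 × 10^-3 × 90.03 = 0.3445 g
% H2C2O4 = 0.3445 / 1.128 × 100 = 30.54 %

30.54 %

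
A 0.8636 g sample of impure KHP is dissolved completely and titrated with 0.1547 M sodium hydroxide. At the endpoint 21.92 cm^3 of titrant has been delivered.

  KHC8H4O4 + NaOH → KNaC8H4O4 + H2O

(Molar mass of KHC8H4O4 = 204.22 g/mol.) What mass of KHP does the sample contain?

0.6925 g

n(NaOH) = 0.02192 L × 0.1547 mol/L = 3.391 × 10^-3 mol
n(KHC8H4O4) = 3.391 × 10^-3 mol (1:1 ratio)
mass of KHC8H4O4 = 3.391 × 10^-3 × 204.22 g/mol = 0.6925 g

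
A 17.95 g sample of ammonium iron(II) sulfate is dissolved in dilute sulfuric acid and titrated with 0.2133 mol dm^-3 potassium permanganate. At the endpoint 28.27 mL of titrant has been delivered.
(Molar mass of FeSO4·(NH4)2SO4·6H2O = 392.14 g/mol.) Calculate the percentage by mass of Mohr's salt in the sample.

MnO4^- + 5 Fe^2+ + 8 H^+ → Mn^2+ + 5 Fe^3+ + 4 H2O
n(KMnO4) = 0.02827 L × 0.2133 mol/L = 6.030 × 10^-3 mol
From the 5:1 ratio, n(FeSO4·(NH4)2SO4·6H2O) = 5/1 × 6.030 × 10^-3 = 0.03015 mol
mass of FeSO4·(NH4)2SO4·6H2O = 0.03015 × 392.14 g/mol = 11.82 g
% FeSO4·(NH4)2SO4·6H2O = 11.82 / 17.95 × 100 = 65.87 %

65.87 %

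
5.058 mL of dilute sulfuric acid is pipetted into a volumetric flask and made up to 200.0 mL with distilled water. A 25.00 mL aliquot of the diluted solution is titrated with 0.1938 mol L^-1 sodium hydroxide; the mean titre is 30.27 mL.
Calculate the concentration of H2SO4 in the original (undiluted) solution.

4.639 mol/L

H2SO4 + 2 NaOH → Na2SO4 + 2 H2O
n(NaOH) = 0.03027 × 0.1938 = 5.866 × 10^-3 mol
From the 1:2 ratio, n(H2SO4) in the aliquot = 1/2 × 5.866 × 10^-3 = 2.933 × 10^-3 mol
[H2SO4]_dilute = 2.933 × 10^-3 / 0.02500 = 0.1173 mol/L
Dilution factor = 200.0 / 5.058 = 39.54
[H2SO4]_stock = 0.1173 × 39.54 = 4.639 mol/L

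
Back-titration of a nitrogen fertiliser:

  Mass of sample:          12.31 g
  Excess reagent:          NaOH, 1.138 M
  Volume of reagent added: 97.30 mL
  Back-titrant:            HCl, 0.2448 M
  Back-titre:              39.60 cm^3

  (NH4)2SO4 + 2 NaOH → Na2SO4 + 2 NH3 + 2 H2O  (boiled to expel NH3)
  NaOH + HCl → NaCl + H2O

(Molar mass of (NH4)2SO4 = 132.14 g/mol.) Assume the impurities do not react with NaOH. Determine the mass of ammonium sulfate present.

6.675 g

n(NaOH) added = 0.09730 × 1.138 = 0.1107 mol
n(HCl) used in back-titration = 0.03960 × 0.2448 = 9.694 × 10^-3 mol
n(NaOH) left over = 9.694 × 10^-3 mol (1:1 ratio)
n(NaOH) consumed by analyte = 0.1107 − 9.694 × 10^-3 = 0.1010 mol
From the 1:2 ratio, n((NH4)2SO4) = 1/2 × 0.1010 = 0.05052 mol
mass of (NH4)2SO4 = 0.05052 × 132.14 = 6.675 g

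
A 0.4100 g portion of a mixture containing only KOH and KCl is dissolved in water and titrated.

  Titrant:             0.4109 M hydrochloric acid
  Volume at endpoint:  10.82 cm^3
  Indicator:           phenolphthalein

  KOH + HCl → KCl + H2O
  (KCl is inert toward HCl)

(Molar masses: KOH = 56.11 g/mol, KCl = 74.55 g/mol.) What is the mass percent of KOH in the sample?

60.84 %

n(HCl) = 0.01082 × 0.4109 = 4.446 × 10^-3 mol
Let x = n(KOH), y = n(KCl).
Titrant: 1x = 4.446 × 10^-3;  mass: 56.11x + 74.55y = 0.4100
Solving, x = 4.446 × 10^-3 mol, y = 2.153 × 10^-3 mol
mass of KOH = 4.446 × 10^-3 × 56.11 = 0.2495 g
% KOH = 0.2495 / 0.4100 × 100 = 60.84 %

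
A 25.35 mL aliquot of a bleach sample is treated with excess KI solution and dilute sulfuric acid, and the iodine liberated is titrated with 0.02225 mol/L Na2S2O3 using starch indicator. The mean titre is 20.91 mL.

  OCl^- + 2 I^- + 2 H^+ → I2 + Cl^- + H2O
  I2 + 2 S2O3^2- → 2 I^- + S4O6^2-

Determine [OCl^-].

0.009176 mol/L

n(S2O3^2-) = 0.02091 × 0.02225 = 4.652 × 10^-4 mol
n(I2) = n(S2O3^2-)/2 = 2.326 × 10^-4 mol
n(OCl^-) in the aliquot = 2.326 × 10^-4 mol (1:1 ratio)
[OCl^-] = 2.326 × 10^-4 / 0.02535 = 0.009176 mol/L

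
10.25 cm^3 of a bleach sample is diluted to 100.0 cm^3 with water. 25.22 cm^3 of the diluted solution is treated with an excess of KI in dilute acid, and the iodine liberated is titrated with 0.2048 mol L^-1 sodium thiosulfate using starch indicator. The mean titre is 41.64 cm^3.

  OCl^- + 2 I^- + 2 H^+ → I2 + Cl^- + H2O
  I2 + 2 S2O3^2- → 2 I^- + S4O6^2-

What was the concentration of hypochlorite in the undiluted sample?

1.649 mol/L

n(S2O3^2-) = 0.04164 × 0.2048 = 8.528 × 10^-3 mol
n(I2) = n(S2O3^2-)/2 = 4.264 × 10^-3 mol
n(OCl^-) in the aliquot = 4.264 × 10^-3 mol (1:1 ratio)
[OCl^-]_dilute = 4.264 × 10^-3 / 0.02522 = 0.1691 mol/L
[OCl^-]_original = 0.1691 × 100.0/10.25 = 1.649 mol/L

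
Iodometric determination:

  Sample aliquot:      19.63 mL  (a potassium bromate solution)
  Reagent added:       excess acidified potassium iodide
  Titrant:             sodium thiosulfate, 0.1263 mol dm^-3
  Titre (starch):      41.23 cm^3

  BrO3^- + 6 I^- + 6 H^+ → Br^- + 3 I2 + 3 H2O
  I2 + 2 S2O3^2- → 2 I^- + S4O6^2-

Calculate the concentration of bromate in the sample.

n(S2O3^2-) = 0.04123 × 0.1263 = 5.207 × 10^-3 mol
n(I2) = n(S2O3^2-)/2 = 2.604 × 10^-3 mol
From the 1:3 ratio, n(BrO3^-) in the aliquot = 1/3 × 2.604 × 10^-3 = 8.679 × 10^-4 mol
[BrO3^-] = 8.679 × 10^-4 / 0.01963 = 0.04421 mol/L

0.04421 mol/L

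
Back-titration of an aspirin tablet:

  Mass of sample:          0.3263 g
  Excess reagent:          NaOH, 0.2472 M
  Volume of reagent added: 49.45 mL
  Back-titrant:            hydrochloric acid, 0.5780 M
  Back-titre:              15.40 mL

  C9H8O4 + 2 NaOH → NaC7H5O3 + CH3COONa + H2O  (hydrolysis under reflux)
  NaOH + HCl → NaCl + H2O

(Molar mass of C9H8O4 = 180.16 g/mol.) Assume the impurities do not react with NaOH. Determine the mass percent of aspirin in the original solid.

91.73 %

n(NaOH) added = 0.04945 × 0.2472 = 0.01222 mol
n(HCl) used in back-titration = 0.01540 × 0.5780 = 8.901 × 10^-3 mol
n(NaOH) left over = 8.901 × 10^-3 mol (1:1 ratio)
n(NaOH) consumed by analyte = 0.01222 − 8.901 × 10^-3 = 3.323 × 10^-3 mol
From the 1:2 ratio, n(C9H8O4) = 1/2 × 3.323 × 10^-3 = 1.661 × 10^-3 mol
mass of C9H8O4 = 1.661 × 10^-3 × 180.16 = 0.2993 g
% C9H8O4 = 0.2993 / 0.3263 × 100 = 91.73 %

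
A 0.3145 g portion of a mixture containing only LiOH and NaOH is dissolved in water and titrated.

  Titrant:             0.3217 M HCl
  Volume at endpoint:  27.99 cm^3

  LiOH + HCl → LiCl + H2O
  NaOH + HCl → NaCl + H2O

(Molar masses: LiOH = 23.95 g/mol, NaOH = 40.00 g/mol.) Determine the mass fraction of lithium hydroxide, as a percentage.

21.67 %

n(HCl) = 0.02799 × 0.3217 = 9.004 × 10^-3 mol
Let x = n(LiOH), y = n(NaOH).
Titrant: 1x + 1y = 9.004 × 10^-3;  mass: 23.95x + 40.00y = 0.3145
Solving, x = 2.846 × 10^-3 mol, y = 6.159 × 10^-3 mol
mass of LiOH = 2.846 × 10^-3 × 23.95 = 0.06816 g
% LiOH = 0.06816 / 0.3145 × 100 = 21.67 %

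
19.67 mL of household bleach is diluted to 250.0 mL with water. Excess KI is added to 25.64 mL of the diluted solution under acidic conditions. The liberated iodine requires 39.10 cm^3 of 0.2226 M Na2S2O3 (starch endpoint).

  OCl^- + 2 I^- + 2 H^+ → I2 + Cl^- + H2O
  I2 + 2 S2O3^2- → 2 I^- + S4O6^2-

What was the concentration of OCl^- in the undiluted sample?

n(S2O3^2-) = 0.03910 × 0.2226 = 8.704 × 10^-3 mol
n(I2) = n(S2O3^2-)/2 = 4.352 × 10^-3 mol
n(OCl^-) in the aliquot = 4.352 × 10^-3 mol (1:1 ratio)
[OCl^-]_dilute = 4.352 × 10^-3 / 0.02564 = 0.1697 mol/L
[OCl^-]_original = 0.1697 × 250.0/19.67 = 2.157 mol/L

2.157 M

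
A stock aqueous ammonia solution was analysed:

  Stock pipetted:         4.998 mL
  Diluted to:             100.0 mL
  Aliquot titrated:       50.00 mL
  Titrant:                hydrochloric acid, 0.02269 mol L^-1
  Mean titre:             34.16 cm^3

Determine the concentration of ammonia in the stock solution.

0.3102 mol/L

NH3 + HCl → NH4Cl
n(HCl) = 0.03416 × 0.02269 = 7.751 × 10^-4 mol
n(NH3) in the aliquot = 7.751 × 10^-4 mol (1:1 ratio)
[NH3]_dilute = 7.751 × 10^-4 / 0.05000 = 0.01550 mol/L
Dilution factor = 100.0 / 4.998 = 20.01
[NH3]_stock = 0.01550 × 20.01 = 0.3102 mol/L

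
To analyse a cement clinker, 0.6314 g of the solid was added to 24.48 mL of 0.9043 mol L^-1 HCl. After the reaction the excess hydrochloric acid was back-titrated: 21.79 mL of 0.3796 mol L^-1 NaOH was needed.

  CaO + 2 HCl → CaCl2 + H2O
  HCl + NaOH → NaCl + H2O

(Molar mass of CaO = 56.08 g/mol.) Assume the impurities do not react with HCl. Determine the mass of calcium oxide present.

0.3888 g

n(HCl) added = 0.02448 × 0.9043 = 0.02214 mol
n(NaOH) used in back-titration = 0.02179 × 0.3796 = 8.271 × 10^-3 mol
n(HCl) left over = 8.271 × 10^-3 mol (1:1 ratio)
n(HCl) consumed by analyte = 0.02214 − 8.271 × 10^-3 = 0.01387 mol
From the 1:2 ratio, n(CaO) = 1/2 × 0.01387 = 6.933 × 10^-3 mol
mass of CaO = 6.933 × 10^-3 × 56.08 = 0.3888 g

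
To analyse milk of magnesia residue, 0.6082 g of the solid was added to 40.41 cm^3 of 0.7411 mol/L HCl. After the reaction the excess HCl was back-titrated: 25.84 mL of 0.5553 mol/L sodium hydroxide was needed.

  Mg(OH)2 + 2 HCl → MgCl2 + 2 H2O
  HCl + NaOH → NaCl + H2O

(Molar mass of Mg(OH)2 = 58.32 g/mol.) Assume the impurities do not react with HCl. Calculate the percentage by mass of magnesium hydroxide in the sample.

74.79 %

n(HCl) added = 0.04041 × 0.7411 = 0.02995 mol
n(NaOH) used in back-titration = 0.02584 × 0.5553 = 0.01435 mol
n(HCl) left over = 0.01435 mol (1:1 ratio)
n(HCl) consumed by analyte = 0.02995 − 0.01435 = 0.01560 mol
From the 1:2 ratio, n(Mg(OH)2) = 1/2 × 0.01560 = 7.799 × 10^-3 mol
mass of Mg(OH)2 = 7.799 × 10^-3 × 58.32 = 0.4549 g
% Mg(OH)2 = 0.4549 / 0.6082 × 100 = 74.79 %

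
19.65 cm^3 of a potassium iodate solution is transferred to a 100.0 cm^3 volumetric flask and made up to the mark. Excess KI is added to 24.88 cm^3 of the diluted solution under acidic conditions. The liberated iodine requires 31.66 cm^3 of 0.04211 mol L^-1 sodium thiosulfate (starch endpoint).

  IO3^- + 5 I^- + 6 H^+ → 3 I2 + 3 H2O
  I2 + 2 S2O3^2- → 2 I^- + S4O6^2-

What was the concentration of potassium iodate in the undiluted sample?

0.04545 mol/L

n(S2O3^2-) = 0.03166 × 0.04211 = 1.333 × 10^-3 mol
n(I2) = n(S2O3^2-)/2 = 6.666 × 10^-4 mol
From the 1:3 ratio, n(IO3^-) in the aliquot = 1/3 × 6.666 × 10^-4 = 2.222 × 10^-4 mol
[IO3^-]_dilute = 2.222 × 10^-4 / 0.02488 = 0.008931 mol/L
[IO3^-]_original = 0.008931 × 100.0/19.65 = 0.04545 mol/L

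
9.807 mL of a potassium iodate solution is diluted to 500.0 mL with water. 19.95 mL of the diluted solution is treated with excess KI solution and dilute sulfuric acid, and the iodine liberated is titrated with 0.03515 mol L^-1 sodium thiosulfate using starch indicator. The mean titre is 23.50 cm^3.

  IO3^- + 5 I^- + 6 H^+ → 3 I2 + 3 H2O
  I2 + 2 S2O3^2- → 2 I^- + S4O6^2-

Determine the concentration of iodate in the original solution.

n(S2O3^2-) = 0.02350 × 0.03515 = 8.260 × 10^-4 mol
n(I2) = n(S2O3^2-)/2 = 4.130 × 10^-4 mol
From the 1:3 ratio, n(IO3^-) in the aliquot = 1/3 × 4.130 × 10^-4 = 1.377 × 10^-4 mol
[IO3^-]_dilute = 1.377 × 10^-4 / 0.01995 = 0.006901 mol/L
[IO3^-]_original = 0.006901 × 500.0/9.807 = 0.3518 mol/L

0.3518 mol/L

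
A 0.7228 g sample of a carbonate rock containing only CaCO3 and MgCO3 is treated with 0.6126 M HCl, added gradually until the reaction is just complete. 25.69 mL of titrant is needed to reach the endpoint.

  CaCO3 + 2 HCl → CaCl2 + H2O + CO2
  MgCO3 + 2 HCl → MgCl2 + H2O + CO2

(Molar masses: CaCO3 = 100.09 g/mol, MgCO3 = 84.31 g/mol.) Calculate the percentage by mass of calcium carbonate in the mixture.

52.11 %

n(HCl) = 0.02569 × 0.6126 = 0.01574 mol
Let x = n(CaCO3), y = n(MgCO3).
Titrant: 2x + 2y = 0.01574;  mass: 100.09x + 84.31y = 0.7228
Solving, x = 3.763 × 10^-3 mol, y = 4.106 × 10^-3 mol
mass of CaCO3 = 3.763 × 10^-3 × 100.09 = 0.3766 g
% CaCO3 = 0.3766 / 0.7228 × 100 = 52.11 %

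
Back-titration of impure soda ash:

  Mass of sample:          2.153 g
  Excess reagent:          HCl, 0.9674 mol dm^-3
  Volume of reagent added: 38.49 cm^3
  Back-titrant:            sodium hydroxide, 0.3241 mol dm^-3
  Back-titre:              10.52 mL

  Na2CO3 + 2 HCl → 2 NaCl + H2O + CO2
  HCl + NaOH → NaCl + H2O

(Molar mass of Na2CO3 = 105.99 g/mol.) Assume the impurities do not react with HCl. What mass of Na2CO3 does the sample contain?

n(HCl) added = 0.03849 × 0.9674 = 0.03724 mol
n(NaOH) used in back-titration = 0.01052 × 0.3241 = 3.410 × 10^-3 mol
n(HCl) left over = 3.410 × 10^-3 mol (1:1 ratio)
n(HCl) consumed by analyte = 0.03724 − 3.410 × 10^-3 = 0.03383 mol
From the 1:2 ratio, n(Na2CO3) = 1/2 × 0.03383 = 0.01691 mol
mass of Na2CO3 = 0.01691 × 105.99 = 1.793 g

1.793 g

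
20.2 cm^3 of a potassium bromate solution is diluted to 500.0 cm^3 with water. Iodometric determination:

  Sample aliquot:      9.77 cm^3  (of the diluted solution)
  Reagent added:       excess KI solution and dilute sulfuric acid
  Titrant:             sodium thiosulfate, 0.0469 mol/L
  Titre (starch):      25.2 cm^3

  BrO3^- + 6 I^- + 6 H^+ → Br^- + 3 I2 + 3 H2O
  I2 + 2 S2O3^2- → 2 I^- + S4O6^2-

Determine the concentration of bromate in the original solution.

n(S2O3^2-) = 0.0252 × 0.0469 = 1.18 × 10^-3 mol
n(I2) = n(S2O3^2-)/2 = 5.91 × 10^-4 mol
From the 1:3 ratio, n(BrO3^-) in the aliquot = 1/3 × 5.91 × 10^-4 = 1.97 × 10^-4 mol
[BrO3^-]_dilute = 1.97 × 10^-4 / 0.00977 = 0.0202 mol/L
[BrO3^-]_original = 0.0202 × 500.0/20.2 = 0.499 mol/L

0.499 mol/L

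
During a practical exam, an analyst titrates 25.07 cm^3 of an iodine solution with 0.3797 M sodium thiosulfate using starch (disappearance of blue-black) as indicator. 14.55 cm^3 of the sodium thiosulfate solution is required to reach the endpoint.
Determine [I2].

0.1102 M

I2 + 2 S2O3^2- → 2 I^- + S4O6^2-
n(Na2S2O3) = 0.01455 L × 0.3797 mol/L = 5.525 × 10^-3 mol
From the 1:2 mole ratio, n(I2) = 1/2 × 5.525 × 10^-3 = 2.762 × 10^-3 mol
[I2] = 2.762 × 10^-3 mol / 0.02507 L = 0.1102 mol/L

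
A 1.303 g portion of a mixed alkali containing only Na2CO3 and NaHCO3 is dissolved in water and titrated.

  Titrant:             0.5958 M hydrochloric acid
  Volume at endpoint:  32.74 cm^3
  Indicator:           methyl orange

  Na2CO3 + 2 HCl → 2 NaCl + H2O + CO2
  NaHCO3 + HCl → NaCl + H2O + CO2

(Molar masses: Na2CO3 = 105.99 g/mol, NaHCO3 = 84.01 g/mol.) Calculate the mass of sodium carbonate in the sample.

n(HCl) = 0.03274 × 0.5958 = 0.01951 mol
Let x = n(Na2CO3), y = n(NaHCO3).
Titrant: 2x + 1y = 0.01951;  mass: 105.99x + 84.01y = 1.303
Solving, x = 5.413 × 10^-3 mol, y = 8.681 × 10^-3 mol
mass of Na2CO3 = 5.413 × 10^-3 × 105.99 = 0.5737 g

0.5737 g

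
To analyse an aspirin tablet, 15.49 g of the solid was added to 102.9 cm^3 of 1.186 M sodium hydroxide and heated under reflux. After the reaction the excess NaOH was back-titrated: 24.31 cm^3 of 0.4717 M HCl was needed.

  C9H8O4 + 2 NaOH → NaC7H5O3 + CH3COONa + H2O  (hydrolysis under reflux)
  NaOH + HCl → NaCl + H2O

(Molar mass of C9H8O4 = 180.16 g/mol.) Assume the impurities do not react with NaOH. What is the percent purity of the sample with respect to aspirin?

n(NaOH) added = 0.1029 × 1.186 = 0.1220 mol
n(HCl) used in back-titration = 0.02431 × 0.4717 = 0.01147 mol
n(NaOH) left over = 0.01147 mol (1:1 ratio)
n(NaOH) consumed by analyte = 0.1220 − 0.01147 = 0.1106 mol
From the 1:2 ratio, n(C9H8O4) = 1/2 × 0.1106 = 0.05529 mol
mass of C9H8O4 = 0.05529 × 180.16 = 9.960 g
% C9H8O4 = 9.960 / 15.49 × 100 = 64.30 %

64.30 %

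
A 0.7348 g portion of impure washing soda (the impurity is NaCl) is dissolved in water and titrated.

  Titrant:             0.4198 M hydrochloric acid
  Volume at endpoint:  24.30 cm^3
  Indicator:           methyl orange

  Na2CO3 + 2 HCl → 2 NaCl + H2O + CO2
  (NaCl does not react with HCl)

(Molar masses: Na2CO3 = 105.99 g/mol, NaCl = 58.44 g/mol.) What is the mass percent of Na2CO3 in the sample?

73.57 %

n(HCl) = 0.02430 × 0.4198 = 0.01020 mol
Let x = n(Na2CO3), y = n(NaCl).
Titrant: 2x = 0.01020;  mass: 105.99x + 58.44y = 0.7348
Solving, x = 5.101 × 10^-3 mol, y = 3.323 × 10^-3 mol
mass of Na2CO3 = 5.101 × 10^-3 × 105.99 = 0.5406 g
% Na2CO3 = 0.5406 / 0.7348 × 100 = 73.57 %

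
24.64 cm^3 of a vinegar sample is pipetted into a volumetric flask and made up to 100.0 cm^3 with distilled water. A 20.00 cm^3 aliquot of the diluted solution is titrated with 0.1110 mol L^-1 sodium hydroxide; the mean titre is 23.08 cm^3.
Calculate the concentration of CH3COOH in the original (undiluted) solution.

CH3COOH + NaOH → CH3COONa + H2O
n(NaOH) = 0.02308 × 0.1110 = 2.562 × 10^-3 mol
n(CH3COOH) in the aliquot = 2.562 × 10^-3 mol (1:1 ratio)
[CH3COOH]_dilute = 2.562 × 10^-3 / 0.02000 = 0.1281 mol/L
Dilution factor = 100.0 / 24.64 = 4.058
[CH3COOH]_stock = 0.1281 × 4.058 = 0.5199 mol/L

0.5199 mol/L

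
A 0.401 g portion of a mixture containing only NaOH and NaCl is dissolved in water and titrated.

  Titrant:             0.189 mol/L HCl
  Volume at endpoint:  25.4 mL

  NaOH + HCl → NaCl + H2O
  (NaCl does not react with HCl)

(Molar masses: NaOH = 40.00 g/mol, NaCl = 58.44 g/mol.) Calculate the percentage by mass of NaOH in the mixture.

n(HCl) = 0.0254 × 0.189 = 4.80 × 10^-3 mol
Let x = n(NaOH), y = n(NaCl).
Titrant: 1x = 4.80 × 10^-3;  mass: 40.00x + 58.44y = 0.401
Solving, x = 4.80 × 10^-3 mol, y = 3.58 × 10^-3 mol
mass of NaOH = 4.80 × 10^-3 × 40.00 = 0.192 g
% NaOH = 0.192 / 0.401 × 100 = 47.9 %

47.9 %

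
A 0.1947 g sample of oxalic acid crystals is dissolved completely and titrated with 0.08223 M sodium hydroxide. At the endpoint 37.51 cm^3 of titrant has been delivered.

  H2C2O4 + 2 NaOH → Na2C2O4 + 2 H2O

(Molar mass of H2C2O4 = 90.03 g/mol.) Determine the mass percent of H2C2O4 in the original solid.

n(NaOH) = 0.03751 L × 0.08223 mol/L = 3.084 × 10^-3 mol
From the 1:2 ratio, n(H2C2O4) = 1/2 × 3.084 × 10^-3 = 1.542 × 10^-3 mol
mass of H2C2O4 = 1.542 × 10^-3 × 90.03 g/mol = 0.1388 g
% H2C2O4 = 0.1388 / 0.1947 × 100 = 71.31 %

71.31 %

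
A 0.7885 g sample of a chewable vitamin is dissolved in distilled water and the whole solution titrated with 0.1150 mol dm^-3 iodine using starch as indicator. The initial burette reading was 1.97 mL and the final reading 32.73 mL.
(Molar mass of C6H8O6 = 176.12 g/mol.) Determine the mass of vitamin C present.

0.6230 g

C6H8O6 + I2 → C6H6O6 + 2 HI
n(I2) = 0.03076 L × 0.1150 mol/L = 3.537 × 10^-3 mol
n(C6H8O6) = 3.537 × 10^-3 mol (1:1 ratio)
mass of C6H8O6 = 3.537 × 10^-3 × 176.12 g/mol = 0.6230 g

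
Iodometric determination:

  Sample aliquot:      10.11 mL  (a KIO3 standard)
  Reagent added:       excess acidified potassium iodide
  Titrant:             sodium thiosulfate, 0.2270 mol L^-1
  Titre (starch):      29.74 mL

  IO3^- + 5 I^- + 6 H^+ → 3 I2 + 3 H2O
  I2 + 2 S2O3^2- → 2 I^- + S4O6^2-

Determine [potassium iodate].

0.1113 mol/L

n(S2O3^2-) = 0.02974 × 0.2270 = 6.751 × 10^-3 mol
n(I2) = n(S2O3^2-)/2 = 3.375 × 10^-3 mol
From the 1:3 ratio, n(IO3^-) in the aliquot = 1/3 × 3.375 × 10^-3 = 1.125 × 10^-3 mol
[IO3^-] = 1.125 × 10^-3 / 0.01011 = 0.1113 mol/L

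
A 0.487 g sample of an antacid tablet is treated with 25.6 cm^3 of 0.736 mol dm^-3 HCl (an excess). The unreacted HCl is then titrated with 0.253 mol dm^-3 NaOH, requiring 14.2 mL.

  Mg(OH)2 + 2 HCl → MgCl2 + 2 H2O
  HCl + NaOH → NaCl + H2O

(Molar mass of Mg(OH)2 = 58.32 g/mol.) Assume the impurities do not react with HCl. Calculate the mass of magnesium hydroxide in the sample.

0.445 g

n(HCl) added = 0.0256 × 0.736 = 0.0188 mol
n(NaOH) used in back-titration = 0.0142 × 0.253 = 3.59 × 10^-3 mol
n(HCl) left over = 3.59 × 10^-3 mol (1:1 ratio)
n(HCl) consumed by analyte = 0.0188 − 3.59 × 10^-3 = 0.0152 mol
From the 1:2 ratio, n(Mg(OH)2) = 1/2 × 0.0152 = 7.62 × 10^-3 mol
mass of Mg(OH)2 = 7.62 × 10^-3 × 58.32 = 0.445 g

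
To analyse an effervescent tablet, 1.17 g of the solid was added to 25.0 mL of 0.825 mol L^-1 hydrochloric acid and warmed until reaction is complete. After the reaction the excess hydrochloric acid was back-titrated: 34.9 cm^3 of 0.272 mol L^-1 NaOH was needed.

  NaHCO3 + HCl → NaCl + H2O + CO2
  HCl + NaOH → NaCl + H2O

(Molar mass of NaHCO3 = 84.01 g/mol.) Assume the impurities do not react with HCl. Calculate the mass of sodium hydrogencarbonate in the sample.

n(HCl) added = 0.0250 × 0.825 = 0.0206 mol
n(NaOH) used in back-titration = 0.0349 × 0.272 = 9.49 × 10^-3 mol
n(HCl) left over = 9.49 × 10^-3 mol (1:1 ratio)
n(HCl) consumed by analyte = 0.0206 − 9.49 × 10^-3 = 0.0111 mol
n(NaHCO3) = 0.0111 mol (1:1 ratio)
mass of NaHCO3 = 0.0111 × 84.01 = 0.935 g

0.935 g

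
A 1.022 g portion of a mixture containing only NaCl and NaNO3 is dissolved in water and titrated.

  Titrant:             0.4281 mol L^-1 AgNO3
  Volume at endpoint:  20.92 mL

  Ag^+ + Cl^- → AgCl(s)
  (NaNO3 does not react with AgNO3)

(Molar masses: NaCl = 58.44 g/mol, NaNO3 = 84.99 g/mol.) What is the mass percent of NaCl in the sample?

51.21 %

n(AgNO3) = 0.02092 × 0.4281 = 8.956 × 10^-3 mol
Let x = n(NaCl), y = n(NaNO3).
Titrant: 1x = 8.956 × 10^-3;  mass: 58.44x + 84.99y = 1.022
Solving, x = 8.956 × 10^-3 mol, y = 5.867 × 10^-3 mol
mass of NaCl = 8.956 × 10^-3 × 58.44 = 0.5234 g
% NaCl = 0.5234 / 1.022 × 100 = 51.21 %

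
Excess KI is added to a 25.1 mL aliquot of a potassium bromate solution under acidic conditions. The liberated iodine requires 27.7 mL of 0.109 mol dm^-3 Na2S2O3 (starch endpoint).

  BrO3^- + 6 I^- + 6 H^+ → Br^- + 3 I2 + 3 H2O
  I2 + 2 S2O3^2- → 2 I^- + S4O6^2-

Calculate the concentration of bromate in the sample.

0.0200 mol/L

n(S2O3^2-) = 0.0277 × 0.109 = 3.02 × 10^-3 mol
n(I2) = n(S2O3^2-)/2 = 1.51 × 10^-3 mol
From the 1:3 ratio, n(BrO3^-) in the aliquot = 1/3 × 1.51 × 10^-3 = 5.03 × 10^-4 mol
[BrO3^-] = 5.03 × 10^-4 / 0.0251 = 0.0200 mol/L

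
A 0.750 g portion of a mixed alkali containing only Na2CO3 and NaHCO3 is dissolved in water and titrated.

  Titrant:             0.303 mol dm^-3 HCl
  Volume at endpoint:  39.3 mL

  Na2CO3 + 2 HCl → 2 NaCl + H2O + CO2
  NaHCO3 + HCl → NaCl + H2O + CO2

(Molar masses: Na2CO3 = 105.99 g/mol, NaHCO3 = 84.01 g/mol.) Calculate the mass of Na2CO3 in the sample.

0.428 g

n(HCl) = 0.0393 × 0.303 = 0.0119 mol
Let x = n(Na2CO3), y = n(NaHCO3).
Titrant: 2x + 1y = 0.0119;  mass: 105.99x + 84.01y = 0.750
Solving, x = 4.04 × 10^-3 mol, y = 3.83 × 10^-3 mol
mass of Na2CO3 = 4.04 × 10^-3 × 105.99 = 0.428 g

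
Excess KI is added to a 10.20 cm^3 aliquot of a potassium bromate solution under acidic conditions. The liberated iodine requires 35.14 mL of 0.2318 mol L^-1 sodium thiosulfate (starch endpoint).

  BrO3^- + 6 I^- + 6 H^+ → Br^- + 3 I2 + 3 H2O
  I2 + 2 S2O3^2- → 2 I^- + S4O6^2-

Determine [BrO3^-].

n(S2O3^2-) = 0.03514 × 0.2318 = 8.145 × 10^-3 mol
n(I2) = n(S2O3^2-)/2 = 4.073 × 10^-3 mol
From the 1:3 ratio, n(BrO3^-) in the aliquot = 1/3 × 4.073 × 10^-3 = 1.358 × 10^-3 mol
[BrO3^-] = 1.358 × 10^-3 / 0.01020 = 0.1331 mol/L

0.1331 mol/L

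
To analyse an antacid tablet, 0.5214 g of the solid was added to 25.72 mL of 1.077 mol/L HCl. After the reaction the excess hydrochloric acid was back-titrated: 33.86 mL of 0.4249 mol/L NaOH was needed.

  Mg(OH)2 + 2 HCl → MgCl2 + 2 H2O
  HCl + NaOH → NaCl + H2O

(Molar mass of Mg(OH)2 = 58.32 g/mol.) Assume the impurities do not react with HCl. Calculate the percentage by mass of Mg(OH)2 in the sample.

n(HCl) added = 0.02572 × 1.077 = 0.02770 mol
n(NaOH) used in back-titration = 0.03386 × 0.4249 = 0.01439 mol
n(HCl) left over = 0.01439 mol (1:1 ratio)
n(HCl) consumed by analyte = 0.02770 − 0.01439 = 0.01331 mol
From the 1:2 ratio, n(Mg(OH)2) = 1/2 × 0.01331 = 6.657 × 10^-3 mol
mass of Mg(OH)2 = 6.657 × 10^-3 × 58.32 = 0.3882 g
% Mg(OH)2 = 0.3882 / 0.5214 × 100 = 74.46 %

74.46 %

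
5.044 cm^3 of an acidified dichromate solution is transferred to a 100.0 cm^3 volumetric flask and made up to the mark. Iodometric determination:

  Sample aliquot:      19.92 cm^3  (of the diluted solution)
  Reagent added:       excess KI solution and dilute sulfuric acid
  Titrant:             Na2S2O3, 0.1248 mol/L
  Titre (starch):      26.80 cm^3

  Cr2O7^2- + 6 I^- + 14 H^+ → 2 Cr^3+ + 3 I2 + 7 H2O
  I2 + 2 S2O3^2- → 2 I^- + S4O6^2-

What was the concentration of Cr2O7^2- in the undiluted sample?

0.5548 mol/L

n(S2O3^2-) = 0.02680 × 0.1248 = 3.345 × 10^-3 mol
n(I2) = n(S2O3^2-)/2 = 1.672 × 10^-3 mol
From the 1:3 ratio, n(Cr2O7^2-) in the aliquot = 1/3 × 1.672 × 10^-3 = 5.574 × 10^-4 mol
[Cr2O7^2-]_dilute = 5.574 × 10^-4 / 0.01992 = 0.02798 mol/L
[Cr2O7^2-]_original = 0.02798 × 100.0/5.044 = 0.5548 mol/L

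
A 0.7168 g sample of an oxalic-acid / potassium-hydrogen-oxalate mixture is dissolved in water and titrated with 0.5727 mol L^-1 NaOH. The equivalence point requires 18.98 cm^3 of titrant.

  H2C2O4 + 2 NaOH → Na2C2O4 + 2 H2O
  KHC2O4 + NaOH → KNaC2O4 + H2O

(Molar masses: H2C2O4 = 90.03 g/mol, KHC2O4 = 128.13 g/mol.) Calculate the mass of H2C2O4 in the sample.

0.3661 g

n(NaOH) = 0.01898 × 0.5727 = 0.01087 mol
Let x = n(H2C2O4), y = n(KHC2O4).
Titrant: 2x + 1y = 0.01087;  mass: 90.03x + 128.13y = 0.7168
Solving, x = 4.066 × 10^-3 mol, y = 2.737 × 10^-3 mol
mass of H2C2O4 = 4.066 × 10^-3 × 90.03 = 0.3661 g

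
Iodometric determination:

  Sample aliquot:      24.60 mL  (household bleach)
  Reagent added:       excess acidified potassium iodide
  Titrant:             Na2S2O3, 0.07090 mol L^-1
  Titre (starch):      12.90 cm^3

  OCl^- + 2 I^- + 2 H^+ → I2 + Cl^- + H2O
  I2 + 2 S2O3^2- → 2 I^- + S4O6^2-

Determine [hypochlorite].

0.01859 mol/L

n(S2O3^2-) = 0.01290 × 0.07090 = 9.146 × 10^-4 mol
n(I2) = n(S2O3^2-)/2 = 4.573 × 10^-4 mol
n(OCl^-) in the aliquot = 4.573 × 10^-4 mol (1:1 ratio)
[OCl^-] = 4.573 × 10^-4 / 0.02460 = 0.01859 mol/L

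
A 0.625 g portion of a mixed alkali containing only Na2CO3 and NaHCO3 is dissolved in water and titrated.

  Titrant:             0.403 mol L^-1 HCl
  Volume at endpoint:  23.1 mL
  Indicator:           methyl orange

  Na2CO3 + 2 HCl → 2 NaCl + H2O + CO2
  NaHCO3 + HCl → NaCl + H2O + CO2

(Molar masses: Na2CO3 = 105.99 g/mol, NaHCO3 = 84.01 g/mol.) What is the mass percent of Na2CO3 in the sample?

n(HCl) = 0.0231 × 0.403 = 9.31 × 10^-3 mol
Let x = n(Na2CO3), y = n(NaHCO3).
Titrant: 2x + 1y = 9.31 × 10^-3;  mass: 105.99x + 84.01y = 0.625
Solving, x = 2.53 × 10^-3 mol, y = 4.24 × 10^-3 mol
mass of Na2CO3 = 2.53 × 10^-3 × 105.99 = 0.268 g
% Na2CO3 = 0.268 / 0.625 × 100 = 42.9 %

42.9 %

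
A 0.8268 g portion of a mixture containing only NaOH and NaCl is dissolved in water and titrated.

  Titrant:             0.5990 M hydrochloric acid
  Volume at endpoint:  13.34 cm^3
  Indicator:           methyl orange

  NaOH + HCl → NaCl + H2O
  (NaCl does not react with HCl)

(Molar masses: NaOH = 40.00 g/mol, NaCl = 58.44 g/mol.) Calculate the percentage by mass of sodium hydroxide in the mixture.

n(HCl) = 0.01334 × 0.5990 = 7.991 × 10^-3 mol
Let x = n(NaOH), y = n(NaCl).
Titrant: 1x = 7.991 × 10^-3;  mass: 40.00x + 58.44y = 0.8268
Solving, x = 7.991 × 10^-3 mol, y = 8.679 × 10^-3 mol
mass of NaOH = 7.991 × 10^-3 × 40.00 = 0.3196 g
% NaOH = 0.3196 / 0.8268 × 100 = 38.66 %

38.66 %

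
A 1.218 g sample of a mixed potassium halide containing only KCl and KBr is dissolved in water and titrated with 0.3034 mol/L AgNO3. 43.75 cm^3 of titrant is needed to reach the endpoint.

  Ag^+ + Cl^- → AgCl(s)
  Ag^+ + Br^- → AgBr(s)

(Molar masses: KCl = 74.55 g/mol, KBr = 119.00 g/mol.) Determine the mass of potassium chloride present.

n(AgNO3) = 0.04375 × 0.3034 = 0.01327 mol
Let x = n(KCl), y = n(KBr).
Titrant: 1x + 1y = 0.01327;  mass: 74.55x + 119.00y = 1.218
Solving, x = 8.134 × 10^-3 mol, y = 5.139 × 10^-3 mol
mass of KCl = 8.134 × 10^-3 × 74.55 = 0.6064 g

0.6064 g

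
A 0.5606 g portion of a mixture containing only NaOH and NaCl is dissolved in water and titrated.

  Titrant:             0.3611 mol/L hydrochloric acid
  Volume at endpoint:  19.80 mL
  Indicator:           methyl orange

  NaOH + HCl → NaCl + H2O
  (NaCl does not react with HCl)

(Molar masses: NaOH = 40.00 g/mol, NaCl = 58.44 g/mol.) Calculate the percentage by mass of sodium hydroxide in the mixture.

51.02 %

n(HCl) = 0.01980 × 0.3611 = 7.150 × 10^-3 mol
Let x = n(NaOH), y = n(NaCl).
Titrant: 1x = 7.150 × 10^-3;  mass: 40.00x + 58.44y = 0.5606
Solving, x = 7.150 × 10^-3 mol, y = 4.699 × 10^-3 mol
mass of NaOH = 7.150 × 10^-3 × 40.00 = 0.2860 g
% NaOH = 0.2860 / 0.5606 × 100 = 51.02 %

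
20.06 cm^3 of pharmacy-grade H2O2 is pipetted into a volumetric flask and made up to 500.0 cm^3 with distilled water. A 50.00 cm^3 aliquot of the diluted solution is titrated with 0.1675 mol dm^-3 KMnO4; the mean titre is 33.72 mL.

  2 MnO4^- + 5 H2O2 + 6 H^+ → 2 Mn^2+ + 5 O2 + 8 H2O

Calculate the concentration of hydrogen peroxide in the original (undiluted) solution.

n(KMnO4) = 0.03372 × 0.1675 = 5.648 × 10^-3 mol
From the 5:2 ratio, n(H2O2) in the aliquot = 5/2 × 5.648 × 10^-3 = 0.01412 mol
[H2O2]_dilute = 0.01412 / 0.05000 = 0.2824 mol/L
Dilution factor = 500.0 / 20.06 = 24.93
[H2O2]_stock = 0.2824 × 24.93 = 7.039 mol/L

7.039 mol/L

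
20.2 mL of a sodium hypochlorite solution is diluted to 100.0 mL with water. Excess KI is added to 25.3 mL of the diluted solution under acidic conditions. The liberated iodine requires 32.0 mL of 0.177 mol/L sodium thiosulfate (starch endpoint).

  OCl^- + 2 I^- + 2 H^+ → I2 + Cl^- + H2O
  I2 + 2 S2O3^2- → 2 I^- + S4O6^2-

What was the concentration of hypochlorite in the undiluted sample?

0.554 mol/L

n(S2O3^2-) = 0.0320 × 0.177 = 5.66 × 10^-3 mol
n(I2) = n(S2O3^2-)/2 = 2.83 × 10^-3 mol
n(OCl^-) in the aliquot = 2.83 × 10^-3 mol (1:1 ratio)
[OCl^-]_dilute = 2.83 × 10^-3 / 0.0253 = 0.112 mol/L
[OCl^-]_original = 0.112 × 100.0/20.2 = 0.554 mol/L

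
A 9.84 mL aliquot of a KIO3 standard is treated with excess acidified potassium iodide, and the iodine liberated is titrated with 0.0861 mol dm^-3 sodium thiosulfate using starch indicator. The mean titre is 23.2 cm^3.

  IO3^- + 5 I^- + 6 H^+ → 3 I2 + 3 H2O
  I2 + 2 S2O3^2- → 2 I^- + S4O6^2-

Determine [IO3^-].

n(S2O3^2-) = 0.0232 × 0.0861 = 2.00 × 10^-3 mol
n(I2) = n(S2O3^2-)/2 = 9.99 × 10^-4 mol
From the 1:3 ratio, n(IO3^-) in the aliquot = 1/3 × 9.99 × 10^-4 = 3.33 × 10^-4 mol
[IO3^-] = 3.33 × 10^-4 / 0.00984 = 0.0338 mol/L

0.0338 mol/L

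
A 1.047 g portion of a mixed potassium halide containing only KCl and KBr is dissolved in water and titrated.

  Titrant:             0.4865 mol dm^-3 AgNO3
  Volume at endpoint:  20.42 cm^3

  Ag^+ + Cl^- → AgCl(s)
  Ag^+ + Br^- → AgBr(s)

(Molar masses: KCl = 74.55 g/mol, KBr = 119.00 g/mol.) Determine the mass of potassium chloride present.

n(AgNO3) = 0.02042 × 0.4865 = 9.934 × 10^-3 mol
Let x = n(KCl), y = n(KBr).
Titrant: 1x + 1y = 9.934 × 10^-3;  mass: 74.55x + 119.00y = 1.047
Solving, x = 3.041 × 10^-3 mol, y = 6.893 × 10^-3 mol
mass of KCl = 3.041 × 10^-3 × 74.55 = 0.2267 g

0.2267 g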